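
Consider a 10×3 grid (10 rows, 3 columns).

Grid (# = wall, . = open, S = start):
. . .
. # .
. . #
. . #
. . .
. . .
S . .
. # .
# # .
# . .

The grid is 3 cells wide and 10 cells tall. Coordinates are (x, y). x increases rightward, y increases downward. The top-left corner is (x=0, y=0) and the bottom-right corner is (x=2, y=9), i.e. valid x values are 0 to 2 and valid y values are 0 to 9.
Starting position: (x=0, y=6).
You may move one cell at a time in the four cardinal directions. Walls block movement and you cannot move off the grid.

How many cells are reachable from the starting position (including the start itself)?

BFS flood-fill from (x=0, y=6):
  Distance 0: (x=0, y=6)
  Distance 1: (x=0, y=5), (x=1, y=6), (x=0, y=7)
  Distance 2: (x=0, y=4), (x=1, y=5), (x=2, y=6)
  Distance 3: (x=0, y=3), (x=1, y=4), (x=2, y=5), (x=2, y=7)
  Distance 4: (x=0, y=2), (x=1, y=3), (x=2, y=4), (x=2, y=8)
  Distance 5: (x=0, y=1), (x=1, y=2), (x=2, y=9)
  Distance 6: (x=0, y=0), (x=1, y=9)
  Distance 7: (x=1, y=0)
  Distance 8: (x=2, y=0)
  Distance 9: (x=2, y=1)
Total reachable: 23 (grid has 23 open cells total)

Answer: Reachable cells: 23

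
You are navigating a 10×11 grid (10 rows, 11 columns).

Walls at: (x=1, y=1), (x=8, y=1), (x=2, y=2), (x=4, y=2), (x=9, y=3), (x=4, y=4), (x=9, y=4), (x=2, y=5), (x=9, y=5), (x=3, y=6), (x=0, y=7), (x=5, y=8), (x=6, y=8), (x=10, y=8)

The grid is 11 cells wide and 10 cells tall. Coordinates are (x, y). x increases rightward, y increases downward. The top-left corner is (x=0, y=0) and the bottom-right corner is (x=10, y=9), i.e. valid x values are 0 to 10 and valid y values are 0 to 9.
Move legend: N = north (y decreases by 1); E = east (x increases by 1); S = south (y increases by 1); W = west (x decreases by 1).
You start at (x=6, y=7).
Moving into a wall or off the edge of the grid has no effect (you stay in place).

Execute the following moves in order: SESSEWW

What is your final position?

Start: (x=6, y=7)
  S (south): blocked, stay at (x=6, y=7)
  E (east): (x=6, y=7) -> (x=7, y=7)
  S (south): (x=7, y=7) -> (x=7, y=8)
  S (south): (x=7, y=8) -> (x=7, y=9)
  E (east): (x=7, y=9) -> (x=8, y=9)
  W (west): (x=8, y=9) -> (x=7, y=9)
  W (west): (x=7, y=9) -> (x=6, y=9)
Final: (x=6, y=9)

Answer: Final position: (x=6, y=9)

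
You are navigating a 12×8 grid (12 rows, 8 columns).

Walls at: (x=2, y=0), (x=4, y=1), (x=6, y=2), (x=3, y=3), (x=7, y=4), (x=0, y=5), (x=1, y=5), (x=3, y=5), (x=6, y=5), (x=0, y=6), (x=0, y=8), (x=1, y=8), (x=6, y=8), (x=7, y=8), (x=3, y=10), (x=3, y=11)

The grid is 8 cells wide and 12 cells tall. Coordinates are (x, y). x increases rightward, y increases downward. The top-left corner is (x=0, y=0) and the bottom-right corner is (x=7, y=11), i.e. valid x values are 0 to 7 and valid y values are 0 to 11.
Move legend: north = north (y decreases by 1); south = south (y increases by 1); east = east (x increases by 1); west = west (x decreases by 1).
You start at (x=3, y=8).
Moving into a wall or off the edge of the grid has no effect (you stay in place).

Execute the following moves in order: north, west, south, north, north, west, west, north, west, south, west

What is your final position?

Answer: Final position: (x=0, y=7)

Derivation:
Start: (x=3, y=8)
  north (north): (x=3, y=8) -> (x=3, y=7)
  west (west): (x=3, y=7) -> (x=2, y=7)
  south (south): (x=2, y=7) -> (x=2, y=8)
  north (north): (x=2, y=8) -> (x=2, y=7)
  north (north): (x=2, y=7) -> (x=2, y=6)
  west (west): (x=2, y=6) -> (x=1, y=6)
  west (west): blocked, stay at (x=1, y=6)
  north (north): blocked, stay at (x=1, y=6)
  west (west): blocked, stay at (x=1, y=6)
  south (south): (x=1, y=6) -> (x=1, y=7)
  west (west): (x=1, y=7) -> (x=0, y=7)
Final: (x=0, y=7)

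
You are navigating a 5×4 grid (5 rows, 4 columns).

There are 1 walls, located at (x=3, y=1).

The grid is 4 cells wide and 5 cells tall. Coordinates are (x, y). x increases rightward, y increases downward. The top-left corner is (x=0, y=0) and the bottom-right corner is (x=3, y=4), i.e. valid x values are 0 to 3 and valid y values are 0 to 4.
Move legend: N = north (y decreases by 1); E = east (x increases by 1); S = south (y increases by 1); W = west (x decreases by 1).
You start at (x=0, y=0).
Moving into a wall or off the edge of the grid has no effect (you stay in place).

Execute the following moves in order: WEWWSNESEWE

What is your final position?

Answer: Final position: (x=2, y=1)

Derivation:
Start: (x=0, y=0)
  W (west): blocked, stay at (x=0, y=0)
  E (east): (x=0, y=0) -> (x=1, y=0)
  W (west): (x=1, y=0) -> (x=0, y=0)
  W (west): blocked, stay at (x=0, y=0)
  S (south): (x=0, y=0) -> (x=0, y=1)
  N (north): (x=0, y=1) -> (x=0, y=0)
  E (east): (x=0, y=0) -> (x=1, y=0)
  S (south): (x=1, y=0) -> (x=1, y=1)
  E (east): (x=1, y=1) -> (x=2, y=1)
  W (west): (x=2, y=1) -> (x=1, y=1)
  E (east): (x=1, y=1) -> (x=2, y=1)
Final: (x=2, y=1)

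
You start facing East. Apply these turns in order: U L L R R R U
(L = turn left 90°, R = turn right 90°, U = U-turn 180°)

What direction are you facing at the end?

Start: East
  U (U-turn (180°)) -> West
  L (left (90° counter-clockwise)) -> South
  L (left (90° counter-clockwise)) -> East
  R (right (90° clockwise)) -> South
  R (right (90° clockwise)) -> West
  R (right (90° clockwise)) -> North
  U (U-turn (180°)) -> South
Final: South

Answer: Final heading: South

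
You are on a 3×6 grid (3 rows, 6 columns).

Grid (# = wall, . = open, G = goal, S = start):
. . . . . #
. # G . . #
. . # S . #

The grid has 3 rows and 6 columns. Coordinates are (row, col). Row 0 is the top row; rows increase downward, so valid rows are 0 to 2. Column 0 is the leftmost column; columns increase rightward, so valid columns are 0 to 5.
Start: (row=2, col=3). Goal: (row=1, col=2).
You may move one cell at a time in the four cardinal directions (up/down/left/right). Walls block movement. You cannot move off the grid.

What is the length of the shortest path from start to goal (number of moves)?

BFS from (row=2, col=3) until reaching (row=1, col=2):
  Distance 0: (row=2, col=3)
  Distance 1: (row=1, col=3), (row=2, col=4)
  Distance 2: (row=0, col=3), (row=1, col=2), (row=1, col=4)  <- goal reached here
One shortest path (2 moves): (row=2, col=3) -> (row=1, col=3) -> (row=1, col=2)

Answer: Shortest path length: 2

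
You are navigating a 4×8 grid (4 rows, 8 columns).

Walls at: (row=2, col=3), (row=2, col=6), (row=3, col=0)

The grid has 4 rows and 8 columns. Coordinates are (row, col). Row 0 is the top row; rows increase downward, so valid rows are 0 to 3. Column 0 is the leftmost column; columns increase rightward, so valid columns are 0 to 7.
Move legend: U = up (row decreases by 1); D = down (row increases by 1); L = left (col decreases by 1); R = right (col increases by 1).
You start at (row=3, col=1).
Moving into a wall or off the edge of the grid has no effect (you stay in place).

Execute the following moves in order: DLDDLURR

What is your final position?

Answer: Final position: (row=2, col=2)

Derivation:
Start: (row=3, col=1)
  D (down): blocked, stay at (row=3, col=1)
  L (left): blocked, stay at (row=3, col=1)
  D (down): blocked, stay at (row=3, col=1)
  D (down): blocked, stay at (row=3, col=1)
  L (left): blocked, stay at (row=3, col=1)
  U (up): (row=3, col=1) -> (row=2, col=1)
  R (right): (row=2, col=1) -> (row=2, col=2)
  R (right): blocked, stay at (row=2, col=2)
Final: (row=2, col=2)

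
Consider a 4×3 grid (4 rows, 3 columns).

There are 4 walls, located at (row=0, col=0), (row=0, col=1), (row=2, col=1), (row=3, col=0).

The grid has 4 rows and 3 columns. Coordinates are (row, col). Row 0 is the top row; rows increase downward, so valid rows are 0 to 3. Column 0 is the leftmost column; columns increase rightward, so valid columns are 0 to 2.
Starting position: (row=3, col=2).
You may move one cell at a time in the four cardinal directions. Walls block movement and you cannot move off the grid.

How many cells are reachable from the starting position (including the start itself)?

Answer: Reachable cells: 8

Derivation:
BFS flood-fill from (row=3, col=2):
  Distance 0: (row=3, col=2)
  Distance 1: (row=2, col=2), (row=3, col=1)
  Distance 2: (row=1, col=2)
  Distance 3: (row=0, col=2), (row=1, col=1)
  Distance 4: (row=1, col=0)
  Distance 5: (row=2, col=0)
Total reachable: 8 (grid has 8 open cells total)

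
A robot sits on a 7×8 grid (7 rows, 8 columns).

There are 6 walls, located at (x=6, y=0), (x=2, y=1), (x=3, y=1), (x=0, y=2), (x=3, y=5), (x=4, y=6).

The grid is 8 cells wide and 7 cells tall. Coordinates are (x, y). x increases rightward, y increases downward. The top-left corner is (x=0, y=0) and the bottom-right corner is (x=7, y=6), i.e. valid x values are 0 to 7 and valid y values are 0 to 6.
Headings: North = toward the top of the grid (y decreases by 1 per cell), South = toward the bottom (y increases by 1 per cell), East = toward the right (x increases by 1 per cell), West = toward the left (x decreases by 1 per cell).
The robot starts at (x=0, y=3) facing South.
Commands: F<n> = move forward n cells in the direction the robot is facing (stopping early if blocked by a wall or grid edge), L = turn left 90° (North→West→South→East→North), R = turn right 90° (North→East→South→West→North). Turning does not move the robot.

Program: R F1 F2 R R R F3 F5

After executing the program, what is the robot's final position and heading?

Start: (x=0, y=3), facing South
  R: turn right, now facing West
  F1: move forward 0/1 (blocked), now at (x=0, y=3)
  F2: move forward 0/2 (blocked), now at (x=0, y=3)
  R: turn right, now facing North
  R: turn right, now facing East
  R: turn right, now facing South
  F3: move forward 3, now at (x=0, y=6)
  F5: move forward 0/5 (blocked), now at (x=0, y=6)
Final: (x=0, y=6), facing South

Answer: Final position: (x=0, y=6), facing South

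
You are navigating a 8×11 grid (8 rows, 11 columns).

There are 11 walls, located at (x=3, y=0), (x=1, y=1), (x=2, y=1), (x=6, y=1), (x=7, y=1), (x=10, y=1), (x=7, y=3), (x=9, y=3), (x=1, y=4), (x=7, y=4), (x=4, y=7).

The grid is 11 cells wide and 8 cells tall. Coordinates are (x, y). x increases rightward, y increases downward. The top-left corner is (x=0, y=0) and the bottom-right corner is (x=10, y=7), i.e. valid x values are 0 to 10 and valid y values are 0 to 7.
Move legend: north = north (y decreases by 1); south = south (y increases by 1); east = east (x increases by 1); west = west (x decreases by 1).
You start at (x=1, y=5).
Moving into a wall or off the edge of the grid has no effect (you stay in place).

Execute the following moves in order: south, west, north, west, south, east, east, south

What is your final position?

Start: (x=1, y=5)
  south (south): (x=1, y=5) -> (x=1, y=6)
  west (west): (x=1, y=6) -> (x=0, y=6)
  north (north): (x=0, y=6) -> (x=0, y=5)
  west (west): blocked, stay at (x=0, y=5)
  south (south): (x=0, y=5) -> (x=0, y=6)
  east (east): (x=0, y=6) -> (x=1, y=6)
  east (east): (x=1, y=6) -> (x=2, y=6)
  south (south): (x=2, y=6) -> (x=2, y=7)
Final: (x=2, y=7)

Answer: Final position: (x=2, y=7)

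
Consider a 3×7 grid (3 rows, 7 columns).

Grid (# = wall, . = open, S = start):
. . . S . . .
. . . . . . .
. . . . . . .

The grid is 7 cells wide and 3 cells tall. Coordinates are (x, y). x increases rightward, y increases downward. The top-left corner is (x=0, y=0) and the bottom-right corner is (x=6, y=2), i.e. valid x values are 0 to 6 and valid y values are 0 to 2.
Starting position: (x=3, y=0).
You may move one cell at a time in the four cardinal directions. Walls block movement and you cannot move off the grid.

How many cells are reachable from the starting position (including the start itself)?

Answer: Reachable cells: 21

Derivation:
BFS flood-fill from (x=3, y=0):
  Distance 0: (x=3, y=0)
  Distance 1: (x=2, y=0), (x=4, y=0), (x=3, y=1)
  Distance 2: (x=1, y=0), (x=5, y=0), (x=2, y=1), (x=4, y=1), (x=3, y=2)
  Distance 3: (x=0, y=0), (x=6, y=0), (x=1, y=1), (x=5, y=1), (x=2, y=2), (x=4, y=2)
  Distance 4: (x=0, y=1), (x=6, y=1), (x=1, y=2), (x=5, y=2)
  Distance 5: (x=0, y=2), (x=6, y=2)
Total reachable: 21 (grid has 21 open cells total)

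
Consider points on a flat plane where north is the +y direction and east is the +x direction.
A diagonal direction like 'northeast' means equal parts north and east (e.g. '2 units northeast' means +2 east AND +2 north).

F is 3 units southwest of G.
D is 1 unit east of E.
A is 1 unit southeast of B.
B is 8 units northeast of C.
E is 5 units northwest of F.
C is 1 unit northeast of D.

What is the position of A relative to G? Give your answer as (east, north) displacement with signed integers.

Place G at the origin (east=0, north=0).
  F is 3 units southwest of G: delta (east=-3, north=-3); F at (east=-3, north=-3).
  E is 5 units northwest of F: delta (east=-5, north=+5); E at (east=-8, north=2).
  D is 1 unit east of E: delta (east=+1, north=+0); D at (east=-7, north=2).
  C is 1 unit northeast of D: delta (east=+1, north=+1); C at (east=-6, north=3).
  B is 8 units northeast of C: delta (east=+8, north=+8); B at (east=2, north=11).
  A is 1 unit southeast of B: delta (east=+1, north=-1); A at (east=3, north=10).
Therefore A relative to G: (east=3, north=10).

Answer: A is at (east=3, north=10) relative to G.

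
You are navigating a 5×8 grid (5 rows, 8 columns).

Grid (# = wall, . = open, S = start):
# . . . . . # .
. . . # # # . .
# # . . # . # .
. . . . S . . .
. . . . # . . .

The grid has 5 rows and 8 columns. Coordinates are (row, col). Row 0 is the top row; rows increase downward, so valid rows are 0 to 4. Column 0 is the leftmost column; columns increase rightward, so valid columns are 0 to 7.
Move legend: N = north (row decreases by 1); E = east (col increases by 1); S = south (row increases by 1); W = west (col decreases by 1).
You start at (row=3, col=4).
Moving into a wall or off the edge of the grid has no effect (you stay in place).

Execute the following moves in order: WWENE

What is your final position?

Answer: Final position: (row=2, col=3)

Derivation:
Start: (row=3, col=4)
  W (west): (row=3, col=4) -> (row=3, col=3)
  W (west): (row=3, col=3) -> (row=3, col=2)
  E (east): (row=3, col=2) -> (row=3, col=3)
  N (north): (row=3, col=3) -> (row=2, col=3)
  E (east): blocked, stay at (row=2, col=3)
Final: (row=2, col=3)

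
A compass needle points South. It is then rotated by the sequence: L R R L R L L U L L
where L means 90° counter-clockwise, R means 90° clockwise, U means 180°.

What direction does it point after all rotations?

Answer: Final heading: East

Derivation:
Start: South
  L (left (90° counter-clockwise)) -> East
  R (right (90° clockwise)) -> South
  R (right (90° clockwise)) -> West
  L (left (90° counter-clockwise)) -> South
  R (right (90° clockwise)) -> West
  L (left (90° counter-clockwise)) -> South
  L (left (90° counter-clockwise)) -> East
  U (U-turn (180°)) -> West
  L (left (90° counter-clockwise)) -> South
  L (left (90° counter-clockwise)) -> East
Final: East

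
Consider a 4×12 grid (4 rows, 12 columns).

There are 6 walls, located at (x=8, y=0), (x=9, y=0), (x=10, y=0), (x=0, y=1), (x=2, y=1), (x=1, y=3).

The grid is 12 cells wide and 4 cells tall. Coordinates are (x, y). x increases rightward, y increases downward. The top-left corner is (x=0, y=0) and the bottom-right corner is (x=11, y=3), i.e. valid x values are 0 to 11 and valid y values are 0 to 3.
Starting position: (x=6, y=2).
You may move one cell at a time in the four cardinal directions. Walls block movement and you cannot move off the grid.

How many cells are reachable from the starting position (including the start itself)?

BFS flood-fill from (x=6, y=2):
  Distance 0: (x=6, y=2)
  Distance 1: (x=6, y=1), (x=5, y=2), (x=7, y=2), (x=6, y=3)
  Distance 2: (x=6, y=0), (x=5, y=1), (x=7, y=1), (x=4, y=2), (x=8, y=2), (x=5, y=3), (x=7, y=3)
  Distance 3: (x=5, y=0), (x=7, y=0), (x=4, y=1), (x=8, y=1), (x=3, y=2), (x=9, y=2), (x=4, y=3), (x=8, y=3)
  Distance 4: (x=4, y=0), (x=3, y=1), (x=9, y=1), (x=2, y=2), (x=10, y=2), (x=3, y=3), (x=9, y=3)
  Distance 5: (x=3, y=0), (x=10, y=1), (x=1, y=2), (x=11, y=2), (x=2, y=3), (x=10, y=3)
  Distance 6: (x=2, y=0), (x=1, y=1), (x=11, y=1), (x=0, y=2), (x=11, y=3)
  Distance 7: (x=1, y=0), (x=11, y=0), (x=0, y=3)
  Distance 8: (x=0, y=0)
Total reachable: 42 (grid has 42 open cells total)

Answer: Reachable cells: 42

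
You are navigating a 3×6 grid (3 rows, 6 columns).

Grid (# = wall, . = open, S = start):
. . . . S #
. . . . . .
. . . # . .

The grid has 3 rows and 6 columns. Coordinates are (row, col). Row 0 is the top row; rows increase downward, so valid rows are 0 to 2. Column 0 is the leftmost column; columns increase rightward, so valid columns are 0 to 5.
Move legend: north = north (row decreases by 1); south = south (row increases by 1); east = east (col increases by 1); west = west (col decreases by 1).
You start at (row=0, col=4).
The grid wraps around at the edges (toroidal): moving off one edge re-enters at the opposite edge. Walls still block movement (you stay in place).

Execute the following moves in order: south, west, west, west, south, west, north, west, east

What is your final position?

Answer: Final position: (row=1, col=0)

Derivation:
Start: (row=0, col=4)
  south (south): (row=0, col=4) -> (row=1, col=4)
  west (west): (row=1, col=4) -> (row=1, col=3)
  west (west): (row=1, col=3) -> (row=1, col=2)
  west (west): (row=1, col=2) -> (row=1, col=1)
  south (south): (row=1, col=1) -> (row=2, col=1)
  west (west): (row=2, col=1) -> (row=2, col=0)
  north (north): (row=2, col=0) -> (row=1, col=0)
  west (west): (row=1, col=0) -> (row=1, col=5)
  east (east): (row=1, col=5) -> (row=1, col=0)
Final: (row=1, col=0)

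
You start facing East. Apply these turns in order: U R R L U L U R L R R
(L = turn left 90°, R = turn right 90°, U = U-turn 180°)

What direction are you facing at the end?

Answer: Final heading: East

Derivation:
Start: East
  U (U-turn (180°)) -> West
  R (right (90° clockwise)) -> North
  R (right (90° clockwise)) -> East
  L (left (90° counter-clockwise)) -> North
  U (U-turn (180°)) -> South
  L (left (90° counter-clockwise)) -> East
  U (U-turn (180°)) -> West
  R (right (90° clockwise)) -> North
  L (left (90° counter-clockwise)) -> West
  R (right (90° clockwise)) -> North
  R (right (90° clockwise)) -> East
Final: East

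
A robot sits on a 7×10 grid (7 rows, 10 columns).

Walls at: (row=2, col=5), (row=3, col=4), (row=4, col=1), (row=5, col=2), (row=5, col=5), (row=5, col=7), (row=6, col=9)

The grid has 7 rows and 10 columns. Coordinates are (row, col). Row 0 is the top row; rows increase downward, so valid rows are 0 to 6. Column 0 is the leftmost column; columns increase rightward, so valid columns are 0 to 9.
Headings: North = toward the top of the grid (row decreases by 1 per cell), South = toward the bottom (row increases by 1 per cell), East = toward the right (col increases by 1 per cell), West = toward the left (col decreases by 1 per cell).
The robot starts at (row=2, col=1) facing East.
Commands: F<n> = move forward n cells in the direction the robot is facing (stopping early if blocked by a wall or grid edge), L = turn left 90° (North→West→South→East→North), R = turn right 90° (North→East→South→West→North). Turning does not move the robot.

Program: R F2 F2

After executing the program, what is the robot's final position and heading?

Answer: Final position: (row=3, col=1), facing South

Derivation:
Start: (row=2, col=1), facing East
  R: turn right, now facing South
  F2: move forward 1/2 (blocked), now at (row=3, col=1)
  F2: move forward 0/2 (blocked), now at (row=3, col=1)
Final: (row=3, col=1), facing South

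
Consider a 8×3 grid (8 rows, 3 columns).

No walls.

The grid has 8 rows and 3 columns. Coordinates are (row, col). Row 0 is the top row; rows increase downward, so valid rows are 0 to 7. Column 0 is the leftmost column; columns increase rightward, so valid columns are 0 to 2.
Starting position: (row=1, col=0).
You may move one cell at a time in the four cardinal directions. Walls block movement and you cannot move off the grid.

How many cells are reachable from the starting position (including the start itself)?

BFS flood-fill from (row=1, col=0):
  Distance 0: (row=1, col=0)
  Distance 1: (row=0, col=0), (row=1, col=1), (row=2, col=0)
  Distance 2: (row=0, col=1), (row=1, col=2), (row=2, col=1), (row=3, col=0)
  Distance 3: (row=0, col=2), (row=2, col=2), (row=3, col=1), (row=4, col=0)
  Distance 4: (row=3, col=2), (row=4, col=1), (row=5, col=0)
  Distance 5: (row=4, col=2), (row=5, col=1), (row=6, col=0)
  Distance 6: (row=5, col=2), (row=6, col=1), (row=7, col=0)
  Distance 7: (row=6, col=2), (row=7, col=1)
  Distance 8: (row=7, col=2)
Total reachable: 24 (grid has 24 open cells total)

Answer: Reachable cells: 24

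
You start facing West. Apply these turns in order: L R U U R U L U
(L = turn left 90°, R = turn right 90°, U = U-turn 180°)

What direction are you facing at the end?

Start: West
  L (left (90° counter-clockwise)) -> South
  R (right (90° clockwise)) -> West
  U (U-turn (180°)) -> East
  U (U-turn (180°)) -> West
  R (right (90° clockwise)) -> North
  U (U-turn (180°)) -> South
  L (left (90° counter-clockwise)) -> East
  U (U-turn (180°)) -> West
Final: West

Answer: Final heading: West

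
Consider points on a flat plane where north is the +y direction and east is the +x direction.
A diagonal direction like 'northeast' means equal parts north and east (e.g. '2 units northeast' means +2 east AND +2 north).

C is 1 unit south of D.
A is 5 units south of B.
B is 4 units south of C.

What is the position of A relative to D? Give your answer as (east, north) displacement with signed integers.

Answer: A is at (east=0, north=-10) relative to D.

Derivation:
Place D at the origin (east=0, north=0).
  C is 1 unit south of D: delta (east=+0, north=-1); C at (east=0, north=-1).
  B is 4 units south of C: delta (east=+0, north=-4); B at (east=0, north=-5).
  A is 5 units south of B: delta (east=+0, north=-5); A at (east=0, north=-10).
Therefore A relative to D: (east=0, north=-10).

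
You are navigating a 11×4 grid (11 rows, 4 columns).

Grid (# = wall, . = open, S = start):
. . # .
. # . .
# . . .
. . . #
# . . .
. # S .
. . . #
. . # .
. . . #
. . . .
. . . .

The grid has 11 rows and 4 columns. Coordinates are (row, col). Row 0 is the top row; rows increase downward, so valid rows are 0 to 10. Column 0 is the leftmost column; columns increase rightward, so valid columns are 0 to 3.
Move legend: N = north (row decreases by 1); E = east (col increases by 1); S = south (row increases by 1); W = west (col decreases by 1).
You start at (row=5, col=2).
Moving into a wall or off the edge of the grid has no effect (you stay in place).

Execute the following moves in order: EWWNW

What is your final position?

Answer: Final position: (row=4, col=1)

Derivation:
Start: (row=5, col=2)
  E (east): (row=5, col=2) -> (row=5, col=3)
  W (west): (row=5, col=3) -> (row=5, col=2)
  W (west): blocked, stay at (row=5, col=2)
  N (north): (row=5, col=2) -> (row=4, col=2)
  W (west): (row=4, col=2) -> (row=4, col=1)
Final: (row=4, col=1)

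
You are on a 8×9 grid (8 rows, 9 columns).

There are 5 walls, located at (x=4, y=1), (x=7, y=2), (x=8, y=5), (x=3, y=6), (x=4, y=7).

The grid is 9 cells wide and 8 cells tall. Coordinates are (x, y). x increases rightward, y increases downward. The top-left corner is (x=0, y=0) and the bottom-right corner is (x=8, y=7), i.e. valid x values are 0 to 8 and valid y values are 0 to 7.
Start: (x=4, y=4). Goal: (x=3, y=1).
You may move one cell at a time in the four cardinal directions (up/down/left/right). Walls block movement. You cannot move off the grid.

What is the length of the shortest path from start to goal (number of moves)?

BFS from (x=4, y=4) until reaching (x=3, y=1):
  Distance 0: (x=4, y=4)
  Distance 1: (x=4, y=3), (x=3, y=4), (x=5, y=4), (x=4, y=5)
  Distance 2: (x=4, y=2), (x=3, y=3), (x=5, y=3), (x=2, y=4), (x=6, y=4), (x=3, y=5), (x=5, y=5), (x=4, y=6)
  Distance 3: (x=3, y=2), (x=5, y=2), (x=2, y=3), (x=6, y=3), (x=1, y=4), (x=7, y=4), (x=2, y=5), (x=6, y=5), (x=5, y=6)
  Distance 4: (x=3, y=1), (x=5, y=1), (x=2, y=2), (x=6, y=2), (x=1, y=3), (x=7, y=3), (x=0, y=4), (x=8, y=4), (x=1, y=5), (x=7, y=5), (x=2, y=6), (x=6, y=6), (x=5, y=7)  <- goal reached here
One shortest path (4 moves): (x=4, y=4) -> (x=3, y=4) -> (x=3, y=3) -> (x=3, y=2) -> (x=3, y=1)

Answer: Shortest path length: 4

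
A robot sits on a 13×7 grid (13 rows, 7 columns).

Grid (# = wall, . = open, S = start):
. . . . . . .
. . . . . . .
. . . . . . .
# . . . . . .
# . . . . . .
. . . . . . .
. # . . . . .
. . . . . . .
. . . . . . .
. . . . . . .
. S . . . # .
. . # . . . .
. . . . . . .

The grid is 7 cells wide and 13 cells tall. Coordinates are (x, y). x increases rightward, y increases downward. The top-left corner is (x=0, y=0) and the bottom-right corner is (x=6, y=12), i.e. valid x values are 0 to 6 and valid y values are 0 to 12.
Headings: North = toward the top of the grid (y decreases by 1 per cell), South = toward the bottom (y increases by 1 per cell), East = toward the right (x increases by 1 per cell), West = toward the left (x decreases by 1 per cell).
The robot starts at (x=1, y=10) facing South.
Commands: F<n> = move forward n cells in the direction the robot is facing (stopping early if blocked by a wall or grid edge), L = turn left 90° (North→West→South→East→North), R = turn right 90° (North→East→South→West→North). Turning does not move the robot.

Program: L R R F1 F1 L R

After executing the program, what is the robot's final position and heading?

Start: (x=1, y=10), facing South
  L: turn left, now facing East
  R: turn right, now facing South
  R: turn right, now facing West
  F1: move forward 1, now at (x=0, y=10)
  F1: move forward 0/1 (blocked), now at (x=0, y=10)
  L: turn left, now facing South
  R: turn right, now facing West
Final: (x=0, y=10), facing West

Answer: Final position: (x=0, y=10), facing West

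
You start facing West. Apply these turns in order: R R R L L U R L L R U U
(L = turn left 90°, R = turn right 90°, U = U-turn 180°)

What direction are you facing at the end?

Start: West
  R (right (90° clockwise)) -> North
  R (right (90° clockwise)) -> East
  R (right (90° clockwise)) -> South
  L (left (90° counter-clockwise)) -> East
  L (left (90° counter-clockwise)) -> North
  U (U-turn (180°)) -> South
  R (right (90° clockwise)) -> West
  L (left (90° counter-clockwise)) -> South
  L (left (90° counter-clockwise)) -> East
  R (right (90° clockwise)) -> South
  U (U-turn (180°)) -> North
  U (U-turn (180°)) -> South
Final: South

Answer: Final heading: South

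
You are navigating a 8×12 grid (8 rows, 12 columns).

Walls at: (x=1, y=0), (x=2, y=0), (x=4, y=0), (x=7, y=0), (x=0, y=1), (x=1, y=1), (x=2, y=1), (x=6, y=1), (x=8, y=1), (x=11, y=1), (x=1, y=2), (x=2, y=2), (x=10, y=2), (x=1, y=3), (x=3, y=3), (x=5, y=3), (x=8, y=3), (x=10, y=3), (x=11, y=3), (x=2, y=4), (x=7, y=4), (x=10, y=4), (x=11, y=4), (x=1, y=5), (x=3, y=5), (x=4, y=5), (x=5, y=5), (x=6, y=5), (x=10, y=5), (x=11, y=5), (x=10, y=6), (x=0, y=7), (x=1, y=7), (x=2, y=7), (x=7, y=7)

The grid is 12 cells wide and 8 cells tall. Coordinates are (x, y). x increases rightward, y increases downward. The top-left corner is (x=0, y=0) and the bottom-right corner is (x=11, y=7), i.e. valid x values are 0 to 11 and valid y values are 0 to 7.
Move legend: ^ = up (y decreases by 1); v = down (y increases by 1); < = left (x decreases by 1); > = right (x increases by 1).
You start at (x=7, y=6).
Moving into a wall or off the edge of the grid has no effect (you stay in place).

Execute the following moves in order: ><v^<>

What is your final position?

Start: (x=7, y=6)
  > (right): (x=7, y=6) -> (x=8, y=6)
  < (left): (x=8, y=6) -> (x=7, y=6)
  v (down): blocked, stay at (x=7, y=6)
  ^ (up): (x=7, y=6) -> (x=7, y=5)
  < (left): blocked, stay at (x=7, y=5)
  > (right): (x=7, y=5) -> (x=8, y=5)
Final: (x=8, y=5)

Answer: Final position: (x=8, y=5)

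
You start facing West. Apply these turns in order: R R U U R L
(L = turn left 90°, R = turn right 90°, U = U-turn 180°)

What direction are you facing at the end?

Start: West
  R (right (90° clockwise)) -> North
  R (right (90° clockwise)) -> East
  U (U-turn (180°)) -> West
  U (U-turn (180°)) -> East
  R (right (90° clockwise)) -> South
  L (left (90° counter-clockwise)) -> East
Final: East

Answer: Final heading: East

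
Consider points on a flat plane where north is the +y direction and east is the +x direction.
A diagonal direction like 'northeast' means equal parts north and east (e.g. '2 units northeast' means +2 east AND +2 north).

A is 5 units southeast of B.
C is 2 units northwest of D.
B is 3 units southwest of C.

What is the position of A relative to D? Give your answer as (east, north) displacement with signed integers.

Answer: A is at (east=0, north=-6) relative to D.

Derivation:
Place D at the origin (east=0, north=0).
  C is 2 units northwest of D: delta (east=-2, north=+2); C at (east=-2, north=2).
  B is 3 units southwest of C: delta (east=-3, north=-3); B at (east=-5, north=-1).
  A is 5 units southeast of B: delta (east=+5, north=-5); A at (east=0, north=-6).
Therefore A relative to D: (east=0, north=-6).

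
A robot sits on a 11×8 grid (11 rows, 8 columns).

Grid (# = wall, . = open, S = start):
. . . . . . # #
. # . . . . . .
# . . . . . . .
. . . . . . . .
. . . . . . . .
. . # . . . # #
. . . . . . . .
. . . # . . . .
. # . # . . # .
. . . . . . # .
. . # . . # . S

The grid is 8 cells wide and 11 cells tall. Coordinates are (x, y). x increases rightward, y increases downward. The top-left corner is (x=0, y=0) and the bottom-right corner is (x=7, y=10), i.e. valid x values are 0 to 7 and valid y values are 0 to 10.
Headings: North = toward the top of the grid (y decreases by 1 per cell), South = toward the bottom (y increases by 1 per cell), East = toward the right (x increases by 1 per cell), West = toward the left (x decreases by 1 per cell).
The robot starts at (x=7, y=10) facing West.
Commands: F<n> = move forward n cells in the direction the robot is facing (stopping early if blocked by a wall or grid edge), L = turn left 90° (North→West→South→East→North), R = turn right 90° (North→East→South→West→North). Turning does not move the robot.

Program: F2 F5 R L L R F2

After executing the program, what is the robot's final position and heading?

Start: (x=7, y=10), facing West
  F2: move forward 1/2 (blocked), now at (x=6, y=10)
  F5: move forward 0/5 (blocked), now at (x=6, y=10)
  R: turn right, now facing North
  L: turn left, now facing West
  L: turn left, now facing South
  R: turn right, now facing West
  F2: move forward 0/2 (blocked), now at (x=6, y=10)
Final: (x=6, y=10), facing West

Answer: Final position: (x=6, y=10), facing West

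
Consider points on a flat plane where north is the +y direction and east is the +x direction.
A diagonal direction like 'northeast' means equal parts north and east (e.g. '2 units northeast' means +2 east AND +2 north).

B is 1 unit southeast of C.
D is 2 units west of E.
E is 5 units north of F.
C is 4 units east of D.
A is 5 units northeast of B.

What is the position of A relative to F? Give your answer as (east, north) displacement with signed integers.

Answer: A is at (east=8, north=9) relative to F.

Derivation:
Place F at the origin (east=0, north=0).
  E is 5 units north of F: delta (east=+0, north=+5); E at (east=0, north=5).
  D is 2 units west of E: delta (east=-2, north=+0); D at (east=-2, north=5).
  C is 4 units east of D: delta (east=+4, north=+0); C at (east=2, north=5).
  B is 1 unit southeast of C: delta (east=+1, north=-1); B at (east=3, north=4).
  A is 5 units northeast of B: delta (east=+5, north=+5); A at (east=8, north=9).
Therefore A relative to F: (east=8, north=9).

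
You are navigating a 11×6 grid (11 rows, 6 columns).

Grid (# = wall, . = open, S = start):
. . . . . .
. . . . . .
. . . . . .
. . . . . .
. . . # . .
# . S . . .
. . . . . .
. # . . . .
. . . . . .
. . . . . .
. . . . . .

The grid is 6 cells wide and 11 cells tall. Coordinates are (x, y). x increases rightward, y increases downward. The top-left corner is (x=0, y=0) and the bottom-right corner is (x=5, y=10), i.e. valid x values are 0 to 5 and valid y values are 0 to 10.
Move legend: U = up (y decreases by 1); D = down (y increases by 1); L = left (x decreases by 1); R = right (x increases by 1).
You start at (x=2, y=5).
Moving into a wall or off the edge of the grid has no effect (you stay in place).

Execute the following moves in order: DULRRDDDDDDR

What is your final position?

Answer: Final position: (x=4, y=10)

Derivation:
Start: (x=2, y=5)
  D (down): (x=2, y=5) -> (x=2, y=6)
  U (up): (x=2, y=6) -> (x=2, y=5)
  L (left): (x=2, y=5) -> (x=1, y=5)
  R (right): (x=1, y=5) -> (x=2, y=5)
  R (right): (x=2, y=5) -> (x=3, y=5)
  D (down): (x=3, y=5) -> (x=3, y=6)
  D (down): (x=3, y=6) -> (x=3, y=7)
  D (down): (x=3, y=7) -> (x=3, y=8)
  D (down): (x=3, y=8) -> (x=3, y=9)
  D (down): (x=3, y=9) -> (x=3, y=10)
  D (down): blocked, stay at (x=3, y=10)
  R (right): (x=3, y=10) -> (x=4, y=10)
Final: (x=4, y=10)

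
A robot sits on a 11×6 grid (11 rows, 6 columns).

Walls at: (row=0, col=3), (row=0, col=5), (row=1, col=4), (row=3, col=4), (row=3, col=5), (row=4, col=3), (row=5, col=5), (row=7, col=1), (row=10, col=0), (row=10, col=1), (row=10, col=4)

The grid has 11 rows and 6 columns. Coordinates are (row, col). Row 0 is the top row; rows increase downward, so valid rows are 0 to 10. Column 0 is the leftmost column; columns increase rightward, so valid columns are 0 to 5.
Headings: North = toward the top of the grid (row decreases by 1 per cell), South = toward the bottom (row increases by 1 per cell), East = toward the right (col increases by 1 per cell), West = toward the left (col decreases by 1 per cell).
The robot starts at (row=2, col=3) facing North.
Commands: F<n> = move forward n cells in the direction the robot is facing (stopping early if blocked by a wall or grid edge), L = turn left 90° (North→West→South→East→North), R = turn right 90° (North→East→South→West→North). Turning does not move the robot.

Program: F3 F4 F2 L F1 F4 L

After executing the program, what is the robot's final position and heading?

Answer: Final position: (row=1, col=0), facing South

Derivation:
Start: (row=2, col=3), facing North
  F3: move forward 1/3 (blocked), now at (row=1, col=3)
  F4: move forward 0/4 (blocked), now at (row=1, col=3)
  F2: move forward 0/2 (blocked), now at (row=1, col=3)
  L: turn left, now facing West
  F1: move forward 1, now at (row=1, col=2)
  F4: move forward 2/4 (blocked), now at (row=1, col=0)
  L: turn left, now facing South
Final: (row=1, col=0), facing South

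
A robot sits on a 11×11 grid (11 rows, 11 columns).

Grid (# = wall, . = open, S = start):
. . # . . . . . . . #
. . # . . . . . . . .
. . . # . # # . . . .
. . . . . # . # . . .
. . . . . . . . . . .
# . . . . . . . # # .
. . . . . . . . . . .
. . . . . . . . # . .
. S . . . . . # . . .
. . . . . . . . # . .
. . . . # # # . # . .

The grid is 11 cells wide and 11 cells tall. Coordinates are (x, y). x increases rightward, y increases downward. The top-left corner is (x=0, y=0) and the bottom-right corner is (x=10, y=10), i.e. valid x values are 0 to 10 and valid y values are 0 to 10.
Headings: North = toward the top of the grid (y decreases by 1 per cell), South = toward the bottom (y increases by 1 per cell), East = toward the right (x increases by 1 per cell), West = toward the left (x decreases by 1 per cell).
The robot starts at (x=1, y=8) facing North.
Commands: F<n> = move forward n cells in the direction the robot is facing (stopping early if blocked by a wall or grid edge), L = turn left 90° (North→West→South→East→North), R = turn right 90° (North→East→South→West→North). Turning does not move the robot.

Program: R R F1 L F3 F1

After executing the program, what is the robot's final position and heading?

Answer: Final position: (x=5, y=9), facing East

Derivation:
Start: (x=1, y=8), facing North
  R: turn right, now facing East
  R: turn right, now facing South
  F1: move forward 1, now at (x=1, y=9)
  L: turn left, now facing East
  F3: move forward 3, now at (x=4, y=9)
  F1: move forward 1, now at (x=5, y=9)
Final: (x=5, y=9), facing East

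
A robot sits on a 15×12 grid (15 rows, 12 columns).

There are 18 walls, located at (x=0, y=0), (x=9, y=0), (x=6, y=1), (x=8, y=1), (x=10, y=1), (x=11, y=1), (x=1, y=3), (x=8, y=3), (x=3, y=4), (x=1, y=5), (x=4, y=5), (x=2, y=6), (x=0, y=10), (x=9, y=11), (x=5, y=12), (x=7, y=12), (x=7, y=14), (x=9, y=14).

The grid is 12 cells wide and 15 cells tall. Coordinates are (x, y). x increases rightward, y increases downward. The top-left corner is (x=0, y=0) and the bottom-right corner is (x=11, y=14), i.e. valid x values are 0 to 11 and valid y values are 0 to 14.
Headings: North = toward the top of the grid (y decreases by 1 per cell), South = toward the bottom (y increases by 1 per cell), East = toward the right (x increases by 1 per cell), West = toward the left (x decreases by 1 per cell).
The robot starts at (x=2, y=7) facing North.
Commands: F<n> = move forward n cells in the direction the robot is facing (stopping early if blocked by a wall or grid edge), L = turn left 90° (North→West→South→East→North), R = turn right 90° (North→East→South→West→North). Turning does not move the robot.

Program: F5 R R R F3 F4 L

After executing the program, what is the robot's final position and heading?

Answer: Final position: (x=0, y=7), facing South

Derivation:
Start: (x=2, y=7), facing North
  F5: move forward 0/5 (blocked), now at (x=2, y=7)
  R: turn right, now facing East
  R: turn right, now facing South
  R: turn right, now facing West
  F3: move forward 2/3 (blocked), now at (x=0, y=7)
  F4: move forward 0/4 (blocked), now at (x=0, y=7)
  L: turn left, now facing South
Final: (x=0, y=7), facing South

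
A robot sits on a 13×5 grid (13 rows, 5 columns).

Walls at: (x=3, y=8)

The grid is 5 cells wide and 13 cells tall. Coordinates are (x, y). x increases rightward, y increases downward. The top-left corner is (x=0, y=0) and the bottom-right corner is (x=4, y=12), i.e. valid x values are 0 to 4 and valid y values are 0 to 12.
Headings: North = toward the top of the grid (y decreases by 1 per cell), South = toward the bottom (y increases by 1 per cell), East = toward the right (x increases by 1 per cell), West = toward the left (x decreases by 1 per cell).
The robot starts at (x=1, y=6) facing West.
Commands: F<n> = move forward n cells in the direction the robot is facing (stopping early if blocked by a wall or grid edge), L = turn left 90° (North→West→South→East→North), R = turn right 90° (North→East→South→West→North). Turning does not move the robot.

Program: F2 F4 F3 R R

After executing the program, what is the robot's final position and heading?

Answer: Final position: (x=0, y=6), facing East

Derivation:
Start: (x=1, y=6), facing West
  F2: move forward 1/2 (blocked), now at (x=0, y=6)
  F4: move forward 0/4 (blocked), now at (x=0, y=6)
  F3: move forward 0/3 (blocked), now at (x=0, y=6)
  R: turn right, now facing North
  R: turn right, now facing East
Final: (x=0, y=6), facing East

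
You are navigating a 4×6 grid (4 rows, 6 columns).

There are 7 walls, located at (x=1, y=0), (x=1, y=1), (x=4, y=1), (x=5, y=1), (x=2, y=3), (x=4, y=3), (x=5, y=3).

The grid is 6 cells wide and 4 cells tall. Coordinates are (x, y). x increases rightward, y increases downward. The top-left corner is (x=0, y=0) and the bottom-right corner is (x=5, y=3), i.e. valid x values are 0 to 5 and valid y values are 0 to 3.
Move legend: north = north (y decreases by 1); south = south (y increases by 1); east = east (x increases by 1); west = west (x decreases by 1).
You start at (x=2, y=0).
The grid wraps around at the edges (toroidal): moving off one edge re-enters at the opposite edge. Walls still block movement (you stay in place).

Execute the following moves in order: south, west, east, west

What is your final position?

Start: (x=2, y=0)
  south (south): (x=2, y=0) -> (x=2, y=1)
  west (west): blocked, stay at (x=2, y=1)
  east (east): (x=2, y=1) -> (x=3, y=1)
  west (west): (x=3, y=1) -> (x=2, y=1)
Final: (x=2, y=1)

Answer: Final position: (x=2, y=1)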